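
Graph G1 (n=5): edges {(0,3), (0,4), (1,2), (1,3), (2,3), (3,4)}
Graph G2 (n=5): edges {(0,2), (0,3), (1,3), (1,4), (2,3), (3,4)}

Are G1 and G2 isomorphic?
Yes, isomorphic

The graphs are isomorphic.
One valid mapping φ: V(G1) → V(G2): 0→4, 1→2, 2→0, 3→3, 4→1

Verify φ preserves adjacency — for each edge of G1, its image is an edge of G2:
  (0,3) → (φ(0),φ(3)) = (3,4) ∈ E(G2) ✓
  (0,4) → (φ(0),φ(4)) = (1,4) ∈ E(G2) ✓
  (1,2) → (φ(1),φ(2)) = (0,2) ∈ E(G2) ✓
  (1,3) → (φ(1),φ(3)) = (2,3) ∈ E(G2) ✓
  (2,3) → (φ(2),φ(3)) = (0,3) ∈ E(G2) ✓
  (3,4) → (φ(3),φ(4)) = (1,3) ∈ E(G2) ✓
All 6 edges of G1 map to edges of G2, and |E(G1)| = |E(G2)| = 6, so φ is a bijection on edges as well as vertices. Hence G1 ≅ G2.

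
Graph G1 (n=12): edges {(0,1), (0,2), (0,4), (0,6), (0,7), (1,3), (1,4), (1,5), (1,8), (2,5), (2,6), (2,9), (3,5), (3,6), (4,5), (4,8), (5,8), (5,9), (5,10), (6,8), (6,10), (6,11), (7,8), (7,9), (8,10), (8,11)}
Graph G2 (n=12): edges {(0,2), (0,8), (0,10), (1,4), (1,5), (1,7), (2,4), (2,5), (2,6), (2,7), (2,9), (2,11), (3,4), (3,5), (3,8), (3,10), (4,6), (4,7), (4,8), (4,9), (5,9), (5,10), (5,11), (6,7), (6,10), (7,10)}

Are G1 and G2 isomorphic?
Yes, isomorphic

The graphs are isomorphic.
One valid mapping φ: V(G1) → V(G2): 0→10, 1→7, 2→3, 3→1, 4→6, 5→4, 6→5, 7→0, 8→2, 9→8, 10→9, 11→11

Verify φ preserves adjacency — for each edge of G1, its image is an edge of G2:
  (0,1) → (φ(0),φ(1)) = (7,10) ∈ E(G2) ✓
  (0,2) → (φ(0),φ(2)) = (3,10) ∈ E(G2) ✓
  (0,4) → (φ(0),φ(4)) = (6,10) ∈ E(G2) ✓
  (0,6) → (φ(0),φ(6)) = (5,10) ∈ E(G2) ✓
  (0,7) → (φ(0),φ(7)) = (0,10) ∈ E(G2) ✓
  (1,3) → (φ(1),φ(3)) = (1,7) ∈ E(G2) ✓
  (1,4) → (φ(1),φ(4)) = (6,7) ∈ E(G2) ✓
  (1,5) → (φ(1),φ(5)) = (4,7) ∈ E(G2) ✓
  (1,8) → (φ(1),φ(8)) = (2,7) ∈ E(G2) ✓
  (2,5) → (φ(2),φ(5)) = (3,4) ∈ E(G2) ✓
  (2,6) → (φ(2),φ(6)) = (3,5) ∈ E(G2) ✓
  (2,9) → (φ(2),φ(9)) = (3,8) ∈ E(G2) ✓
  (3,5) → (φ(3),φ(5)) = (1,4) ∈ E(G2) ✓
  (3,6) → (φ(3),φ(6)) = (1,5) ∈ E(G2) ✓
  (4,5) → (φ(4),φ(5)) = (4,6) ∈ E(G2) ✓
  (4,8) → (φ(4),φ(8)) = (2,6) ∈ E(G2) ✓
  (5,8) → (φ(5),φ(8)) = (2,4) ∈ E(G2) ✓
  (5,9) → (φ(5),φ(9)) = (4,8) ∈ E(G2) ✓
  (5,10) → (φ(5),φ(10)) = (4,9) ∈ E(G2) ✓
  (6,8) → (φ(6),φ(8)) = (2,5) ∈ E(G2) ✓
  (6,10) → (φ(6),φ(10)) = (5,9) ∈ E(G2) ✓
  (6,11) → (φ(6),φ(11)) = (5,11) ∈ E(G2) ✓
  (7,8) → (φ(7),φ(8)) = (0,2) ∈ E(G2) ✓
  (7,9) → (φ(7),φ(9)) = (0,8) ∈ E(G2) ✓
  (8,10) → (φ(8),φ(10)) = (2,9) ∈ E(G2) ✓
  (8,11) → (φ(8),φ(11)) = (2,11) ∈ E(G2) ✓
All 26 edges of G1 map to edges of G2, and |E(G1)| = |E(G2)| = 26, so φ is a bijection on edges as well as vertices. Hence G1 ≅ G2.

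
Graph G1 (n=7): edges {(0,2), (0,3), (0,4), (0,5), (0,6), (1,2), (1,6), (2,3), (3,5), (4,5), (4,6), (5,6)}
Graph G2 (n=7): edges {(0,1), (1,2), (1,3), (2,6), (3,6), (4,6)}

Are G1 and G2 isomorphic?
No, not isomorphic

The graphs are NOT isomorphic.

Degrees in G1: deg(0)=5, deg(1)=2, deg(2)=3, deg(3)=3, deg(4)=3, deg(5)=4, deg(6)=4.
Sorted degree sequence of G1: [5, 4, 4, 3, 3, 3, 2].
Degrees in G2: deg(0)=1, deg(1)=3, deg(2)=2, deg(3)=2, deg(4)=1, deg(5)=0, deg(6)=3.
Sorted degree sequence of G2: [3, 3, 2, 2, 1, 1, 0].
The (sorted) degree sequence is an isomorphism invariant, so since G1 and G2 have different degree sequences they cannot be isomorphic.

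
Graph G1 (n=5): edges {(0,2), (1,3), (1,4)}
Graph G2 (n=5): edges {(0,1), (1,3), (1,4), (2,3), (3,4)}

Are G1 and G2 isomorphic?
No, not isomorphic

The graphs are NOT isomorphic.

Counting triangles (3-cliques): G1 has 0, G2 has 1.
Triangle count is an isomorphism invariant, so differing triangle counts rule out isomorphism.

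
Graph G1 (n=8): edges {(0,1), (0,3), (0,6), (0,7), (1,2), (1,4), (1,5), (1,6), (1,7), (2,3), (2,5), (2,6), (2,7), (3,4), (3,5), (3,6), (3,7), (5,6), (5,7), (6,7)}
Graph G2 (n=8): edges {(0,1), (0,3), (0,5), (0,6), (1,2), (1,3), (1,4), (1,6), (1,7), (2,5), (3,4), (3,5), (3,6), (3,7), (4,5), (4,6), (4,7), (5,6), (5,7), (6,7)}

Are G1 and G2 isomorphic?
Yes, isomorphic

The graphs are isomorphic.
One valid mapping φ: V(G1) → V(G2): 0→0, 1→1, 2→4, 3→5, 4→2, 5→7, 6→6, 7→3

Verify φ preserves adjacency — for each edge of G1, its image is an edge of G2:
  (0,1) → (φ(0),φ(1)) = (0,1) ∈ E(G2) ✓
  (0,3) → (φ(0),φ(3)) = (0,5) ∈ E(G2) ✓
  (0,6) → (φ(0),φ(6)) = (0,6) ∈ E(G2) ✓
  (0,7) → (φ(0),φ(7)) = (0,3) ∈ E(G2) ✓
  (1,2) → (φ(1),φ(2)) = (1,4) ∈ E(G2) ✓
  (1,4) → (φ(1),φ(4)) = (1,2) ∈ E(G2) ✓
  (1,5) → (φ(1),φ(5)) = (1,7) ∈ E(G2) ✓
  (1,6) → (φ(1),φ(6)) = (1,6) ∈ E(G2) ✓
  (1,7) → (φ(1),φ(7)) = (1,3) ∈ E(G2) ✓
  (2,3) → (φ(2),φ(3)) = (4,5) ∈ E(G2) ✓
  (2,5) → (φ(2),φ(5)) = (4,7) ∈ E(G2) ✓
  (2,6) → (φ(2),φ(6)) = (4,6) ∈ E(G2) ✓
  (2,7) → (φ(2),φ(7)) = (3,4) ∈ E(G2) ✓
  (3,4) → (φ(3),φ(4)) = (2,5) ∈ E(G2) ✓
  (3,5) → (φ(3),φ(5)) = (5,7) ∈ E(G2) ✓
  (3,6) → (φ(3),φ(6)) = (5,6) ∈ E(G2) ✓
  (3,7) → (φ(3),φ(7)) = (3,5) ∈ E(G2) ✓
  (5,6) → (φ(5),φ(6)) = (6,7) ∈ E(G2) ✓
  (5,7) → (φ(5),φ(7)) = (3,7) ∈ E(G2) ✓
  (6,7) → (φ(6),φ(7)) = (3,6) ∈ E(G2) ✓
All 20 edges of G1 map to edges of G2, and |E(G1)| = |E(G2)| = 20, so φ is a bijection on edges as well as vertices. Hence G1 ≅ G2.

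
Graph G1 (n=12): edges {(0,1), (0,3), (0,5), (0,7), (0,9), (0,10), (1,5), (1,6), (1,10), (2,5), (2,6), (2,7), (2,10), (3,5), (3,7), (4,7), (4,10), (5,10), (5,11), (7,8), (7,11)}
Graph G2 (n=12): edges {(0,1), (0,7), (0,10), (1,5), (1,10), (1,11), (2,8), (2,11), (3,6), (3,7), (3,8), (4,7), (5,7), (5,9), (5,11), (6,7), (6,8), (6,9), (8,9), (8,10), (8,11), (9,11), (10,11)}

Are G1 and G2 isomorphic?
No, not isomorphic

The graphs are NOT isomorphic.

Degrees in G1: deg(0)=6, deg(1)=4, deg(2)=4, deg(3)=3, deg(4)=2, deg(5)=6, deg(6)=2, deg(7)=6, deg(8)=1, deg(9)=1, deg(10)=5, deg(11)=2.
Sorted degree sequence of G1: [6, 6, 6, 5, 4, 4, 3, 2, 2, 2, 1, 1].
Degrees in G2: deg(0)=3, deg(1)=4, deg(2)=2, deg(3)=3, deg(4)=1, deg(5)=4, deg(6)=4, deg(7)=5, deg(8)=6, deg(9)=4, deg(10)=4, deg(11)=6.
Sorted degree sequence of G2: [6, 6, 5, 4, 4, 4, 4, 4, 3, 3, 2, 1].
The (sorted) degree sequence is an isomorphism invariant, so since G1 and G2 have different degree sequences they cannot be isomorphic.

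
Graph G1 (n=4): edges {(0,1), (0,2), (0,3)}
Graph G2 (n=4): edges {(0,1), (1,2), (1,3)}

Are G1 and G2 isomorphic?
Yes, isomorphic

The graphs are isomorphic.
One valid mapping φ: V(G1) → V(G2): 0→1, 1→2, 2→0, 3→3

Verify φ preserves adjacency — for each edge of G1, its image is an edge of G2:
  (0,1) → (φ(0),φ(1)) = (1,2) ∈ E(G2) ✓
  (0,2) → (φ(0),φ(2)) = (0,1) ∈ E(G2) ✓
  (0,3) → (φ(0),φ(3)) = (1,3) ∈ E(G2) ✓
All 3 edges of G1 map to edges of G2, and |E(G1)| = |E(G2)| = 3, so φ is a bijection on edges as well as vertices. Hence G1 ≅ G2.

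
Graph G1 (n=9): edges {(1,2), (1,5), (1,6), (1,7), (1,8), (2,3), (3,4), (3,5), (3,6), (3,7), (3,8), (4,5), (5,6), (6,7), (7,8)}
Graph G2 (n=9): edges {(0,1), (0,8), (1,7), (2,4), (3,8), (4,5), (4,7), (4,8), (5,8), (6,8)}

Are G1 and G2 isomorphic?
No, not isomorphic

The graphs are NOT isomorphic.

Connected components of G1: 2 component(s) with vertex sets [[0], [1, 2, 3, 4, 5, 6, 7, 8]], sizes [1, 8].
Connected components of G2: 1 component(s) with vertex sets [[0, 1, 2, 3, 4, 5, 6, 7, 8]], sizes [9].
The number of connected components (and the multiset of component sizes) is an isomorphism invariant — an isomorphism maps each component of G1 bijectively onto a component of G2. Since G1 has 2 component(s) and G2 has 1, they cannot be isomorphic.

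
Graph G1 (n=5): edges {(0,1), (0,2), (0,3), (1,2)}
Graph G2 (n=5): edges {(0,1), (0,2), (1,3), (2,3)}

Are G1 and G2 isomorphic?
No, not isomorphic

The graphs are NOT isomorphic.

Counting triangles (3-cliques): G1 has 1, G2 has 0.
Triangle count is an isomorphism invariant, so differing triangle counts rule out isomorphism.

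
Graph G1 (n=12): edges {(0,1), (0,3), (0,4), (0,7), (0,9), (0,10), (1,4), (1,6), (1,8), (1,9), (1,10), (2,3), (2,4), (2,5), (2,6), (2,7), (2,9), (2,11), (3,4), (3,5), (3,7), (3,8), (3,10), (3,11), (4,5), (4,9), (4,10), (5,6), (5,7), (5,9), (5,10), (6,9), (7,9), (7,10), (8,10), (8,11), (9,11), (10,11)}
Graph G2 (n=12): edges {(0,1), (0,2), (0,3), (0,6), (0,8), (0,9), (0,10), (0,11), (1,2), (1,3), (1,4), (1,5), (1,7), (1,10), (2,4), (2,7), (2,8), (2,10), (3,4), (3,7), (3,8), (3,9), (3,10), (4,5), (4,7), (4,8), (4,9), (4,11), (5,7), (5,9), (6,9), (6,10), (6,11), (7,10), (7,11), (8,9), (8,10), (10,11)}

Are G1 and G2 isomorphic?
Yes, isomorphic

The graphs are isomorphic.
One valid mapping φ: V(G1) → V(G2): 0→8, 1→9, 2→7, 3→10, 4→3, 5→1, 6→5, 7→2, 8→6, 9→4, 10→0, 11→11

Verify φ preserves adjacency — for each edge of G1, its image is an edge of G2:
  (0,1) → (φ(0),φ(1)) = (8,9) ∈ E(G2) ✓
  (0,3) → (φ(0),φ(3)) = (8,10) ∈ E(G2) ✓
  (0,4) → (φ(0),φ(4)) = (3,8) ∈ E(G2) ✓
  (0,7) → (φ(0),φ(7)) = (2,8) ∈ E(G2) ✓
  (0,9) → (φ(0),φ(9)) = (4,8) ∈ E(G2) ✓
  (0,10) → (φ(0),φ(10)) = (0,8) ∈ E(G2) ✓
  (1,4) → (φ(1),φ(4)) = (3,9) ∈ E(G2) ✓
  (1,6) → (φ(1),φ(6)) = (5,9) ∈ E(G2) ✓
  (1,8) → (φ(1),φ(8)) = (6,9) ∈ E(G2) ✓
  (1,9) → (φ(1),φ(9)) = (4,9) ∈ E(G2) ✓
  (1,10) → (φ(1),φ(10)) = (0,9) ∈ E(G2) ✓
  (2,3) → (φ(2),φ(3)) = (7,10) ∈ E(G2) ✓
  (2,4) → (φ(2),φ(4)) = (3,7) ∈ E(G2) ✓
  (2,5) → (φ(2),φ(5)) = (1,7) ∈ E(G2) ✓
  (2,6) → (φ(2),φ(6)) = (5,7) ∈ E(G2) ✓
  (2,7) → (φ(2),φ(7)) = (2,7) ∈ E(G2) ✓
  (2,9) → (φ(2),φ(9)) = (4,7) ∈ E(G2) ✓
  (2,11) → (φ(2),φ(11)) = (7,11) ∈ E(G2) ✓
  (3,4) → (φ(3),φ(4)) = (3,10) ∈ E(G2) ✓
  (3,5) → (φ(3),φ(5)) = (1,10) ∈ E(G2) ✓
  (3,7) → (φ(3),φ(7)) = (2,10) ∈ E(G2) ✓
  (3,8) → (φ(3),φ(8)) = (6,10) ∈ E(G2) ✓
  (3,10) → (φ(3),φ(10)) = (0,10) ∈ E(G2) ✓
  (3,11) → (φ(3),φ(11)) = (10,11) ∈ E(G2) ✓
  (4,5) → (φ(4),φ(5)) = (1,3) ∈ E(G2) ✓
  (4,9) → (φ(4),φ(9)) = (3,4) ∈ E(G2) ✓
  (4,10) → (φ(4),φ(10)) = (0,3) ∈ E(G2) ✓
  (5,6) → (φ(5),φ(6)) = (1,5) ∈ E(G2) ✓
  (5,7) → (φ(5),φ(7)) = (1,2) ∈ E(G2) ✓
  (5,9) → (φ(5),φ(9)) = (1,4) ∈ E(G2) ✓
  (5,10) → (φ(5),φ(10)) = (0,1) ∈ E(G2) ✓
  (6,9) → (φ(6),φ(9)) = (4,5) ∈ E(G2) ✓
  (7,9) → (φ(7),φ(9)) = (2,4) ∈ E(G2) ✓
  (7,10) → (φ(7),φ(10)) = (0,2) ∈ E(G2) ✓
  (8,10) → (φ(8),φ(10)) = (0,6) ∈ E(G2) ✓
  (8,11) → (φ(8),φ(11)) = (6,11) ∈ E(G2) ✓
  (9,11) → (φ(9),φ(11)) = (4,11) ∈ E(G2) ✓
  (10,11) → (φ(10),φ(11)) = (0,11) ∈ E(G2) ✓
All 38 edges of G1 map to edges of G2, and |E(G1)| = |E(G2)| = 38, so φ is a bijection on edges as well as vertices. Hence G1 ≅ G2.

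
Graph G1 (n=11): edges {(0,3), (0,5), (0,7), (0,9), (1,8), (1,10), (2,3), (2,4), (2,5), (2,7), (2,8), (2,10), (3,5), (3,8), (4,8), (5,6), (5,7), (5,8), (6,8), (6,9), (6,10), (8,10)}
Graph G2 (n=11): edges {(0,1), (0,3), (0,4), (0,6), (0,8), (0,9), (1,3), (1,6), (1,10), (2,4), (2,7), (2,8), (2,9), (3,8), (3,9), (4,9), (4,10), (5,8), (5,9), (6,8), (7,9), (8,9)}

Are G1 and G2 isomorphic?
Yes, isomorphic

The graphs are isomorphic.
One valid mapping φ: V(G1) → V(G2): 0→1, 1→7, 2→8, 3→3, 4→5, 5→0, 6→4, 7→6, 8→9, 9→10, 10→2

Verify φ preserves adjacency — for each edge of G1, its image is an edge of G2:
  (0,3) → (φ(0),φ(3)) = (1,3) ∈ E(G2) ✓
  (0,5) → (φ(0),φ(5)) = (0,1) ∈ E(G2) ✓
  (0,7) → (φ(0),φ(7)) = (1,6) ∈ E(G2) ✓
  (0,9) → (φ(0),φ(9)) = (1,10) ∈ E(G2) ✓
  (1,8) → (φ(1),φ(8)) = (7,9) ∈ E(G2) ✓
  (1,10) → (φ(1),φ(10)) = (2,7) ∈ E(G2) ✓
  (2,3) → (φ(2),φ(3)) = (3,8) ∈ E(G2) ✓
  (2,4) → (φ(2),φ(4)) = (5,8) ∈ E(G2) ✓
  (2,5) → (φ(2),φ(5)) = (0,8) ∈ E(G2) ✓
  (2,7) → (φ(2),φ(7)) = (6,8) ∈ E(G2) ✓
  (2,8) → (φ(2),φ(8)) = (8,9) ∈ E(G2) ✓
  (2,10) → (φ(2),φ(10)) = (2,8) ∈ E(G2) ✓
  (3,5) → (φ(3),φ(5)) = (0,3) ∈ E(G2) ✓
  (3,8) → (φ(3),φ(8)) = (3,9) ∈ E(G2) ✓
  (4,8) → (φ(4),φ(8)) = (5,9) ∈ E(G2) ✓
  (5,6) → (φ(5),φ(6)) = (0,4) ∈ E(G2) ✓
  (5,7) → (φ(5),φ(7)) = (0,6) ∈ E(G2) ✓
  (5,8) → (φ(5),φ(8)) = (0,9) ∈ E(G2) ✓
  (6,8) → (φ(6),φ(8)) = (4,9) ∈ E(G2) ✓
  (6,9) → (φ(6),φ(9)) = (4,10) ∈ E(G2) ✓
  (6,10) → (φ(6),φ(10)) = (2,4) ∈ E(G2) ✓
  (8,10) → (φ(8),φ(10)) = (2,9) ∈ E(G2) ✓
All 22 edges of G1 map to edges of G2, and |E(G1)| = |E(G2)| = 22, so φ is a bijection on edges as well as vertices. Hence G1 ≅ G2.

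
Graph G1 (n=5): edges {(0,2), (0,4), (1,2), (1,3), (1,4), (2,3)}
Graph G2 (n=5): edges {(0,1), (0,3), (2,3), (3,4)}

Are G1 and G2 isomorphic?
No, not isomorphic

The graphs are NOT isomorphic.

Degrees in G1: deg(0)=2, deg(1)=3, deg(2)=3, deg(3)=2, deg(4)=2.
Sorted degree sequence of G1: [3, 3, 2, 2, 2].
Degrees in G2: deg(0)=2, deg(1)=1, deg(2)=1, deg(3)=3, deg(4)=1.
Sorted degree sequence of G2: [3, 2, 1, 1, 1].
The (sorted) degree sequence is an isomorphism invariant, so since G1 and G2 have different degree sequences they cannot be isomorphic.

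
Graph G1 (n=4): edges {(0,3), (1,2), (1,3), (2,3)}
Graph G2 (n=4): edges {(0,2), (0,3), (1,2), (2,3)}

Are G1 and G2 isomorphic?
Yes, isomorphic

The graphs are isomorphic.
One valid mapping φ: V(G1) → V(G2): 0→1, 1→3, 2→0, 3→2

Verify φ preserves adjacency — for each edge of G1, its image is an edge of G2:
  (0,3) → (φ(0),φ(3)) = (1,2) ∈ E(G2) ✓
  (1,2) → (φ(1),φ(2)) = (0,3) ∈ E(G2) ✓
  (1,3) → (φ(1),φ(3)) = (2,3) ∈ E(G2) ✓
  (2,3) → (φ(2),φ(3)) = (0,2) ∈ E(G2) ✓
All 4 edges of G1 map to edges of G2, and |E(G1)| = |E(G2)| = 4, so φ is a bijection on edges as well as vertices. Hence G1 ≅ G2.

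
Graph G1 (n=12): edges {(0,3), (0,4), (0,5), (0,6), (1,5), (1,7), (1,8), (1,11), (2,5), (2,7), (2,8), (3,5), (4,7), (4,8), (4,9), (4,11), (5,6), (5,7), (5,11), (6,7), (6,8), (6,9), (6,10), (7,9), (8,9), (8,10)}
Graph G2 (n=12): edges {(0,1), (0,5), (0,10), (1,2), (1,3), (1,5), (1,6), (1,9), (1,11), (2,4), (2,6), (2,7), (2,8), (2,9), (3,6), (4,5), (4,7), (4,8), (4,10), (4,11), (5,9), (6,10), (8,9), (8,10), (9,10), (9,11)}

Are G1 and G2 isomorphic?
Yes, isomorphic

The graphs are isomorphic.
One valid mapping φ: V(G1) → V(G2): 0→6, 1→5, 2→11, 3→3, 4→10, 5→1, 6→2, 7→9, 8→4, 9→8, 10→7, 11→0

Verify φ preserves adjacency — for each edge of G1, its image is an edge of G2:
  (0,3) → (φ(0),φ(3)) = (3,6) ∈ E(G2) ✓
  (0,4) → (φ(0),φ(4)) = (6,10) ∈ E(G2) ✓
  (0,5) → (φ(0),φ(5)) = (1,6) ∈ E(G2) ✓
  (0,6) → (φ(0),φ(6)) = (2,6) ∈ E(G2) ✓
  (1,5) → (φ(1),φ(5)) = (1,5) ∈ E(G2) ✓
  (1,7) → (φ(1),φ(7)) = (5,9) ∈ E(G2) ✓
  (1,8) → (φ(1),φ(8)) = (4,5) ∈ E(G2) ✓
  (1,11) → (φ(1),φ(11)) = (0,5) ∈ E(G2) ✓
  (2,5) → (φ(2),φ(5)) = (1,11) ∈ E(G2) ✓
  (2,7) → (φ(2),φ(7)) = (9,11) ∈ E(G2) ✓
  (2,8) → (φ(2),φ(8)) = (4,11) ∈ E(G2) ✓
  (3,5) → (φ(3),φ(5)) = (1,3) ∈ E(G2) ✓
  (4,7) → (φ(4),φ(7)) = (9,10) ∈ E(G2) ✓
  (4,8) → (φ(4),φ(8)) = (4,10) ∈ E(G2) ✓
  (4,9) → (φ(4),φ(9)) = (8,10) ∈ E(G2) ✓
  (4,11) → (φ(4),φ(11)) = (0,10) ∈ E(G2) ✓
  (5,6) → (φ(5),φ(6)) = (1,2) ∈ E(G2) ✓
  (5,7) → (φ(5),φ(7)) = (1,9) ∈ E(G2) ✓
  (5,11) → (φ(5),φ(11)) = (0,1) ∈ E(G2) ✓
  (6,7) → (φ(6),φ(7)) = (2,9) ∈ E(G2) ✓
  (6,8) → (φ(6),φ(8)) = (2,4) ∈ E(G2) ✓
  (6,9) → (φ(6),φ(9)) = (2,8) ∈ E(G2) ✓
  (6,10) → (φ(6),φ(10)) = (2,7) ∈ E(G2) ✓
  (7,9) → (φ(7),φ(9)) = (8,9) ∈ E(G2) ✓
  (8,9) → (φ(8),φ(9)) = (4,8) ∈ E(G2) ✓
  (8,10) → (φ(8),φ(10)) = (4,7) ∈ E(G2) ✓
All 26 edges of G1 map to edges of G2, and |E(G1)| = |E(G2)| = 26, so φ is a bijection on edges as well as vertices. Hence G1 ≅ G2.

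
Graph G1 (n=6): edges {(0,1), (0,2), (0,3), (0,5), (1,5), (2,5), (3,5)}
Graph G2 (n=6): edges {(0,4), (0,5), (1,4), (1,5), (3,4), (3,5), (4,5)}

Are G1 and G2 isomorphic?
Yes, isomorphic

The graphs are isomorphic.
One valid mapping φ: V(G1) → V(G2): 0→5, 1→0, 2→3, 3→1, 4→2, 5→4

Verify φ preserves adjacency — for each edge of G1, its image is an edge of G2:
  (0,1) → (φ(0),φ(1)) = (0,5) ∈ E(G2) ✓
  (0,2) → (φ(0),φ(2)) = (3,5) ∈ E(G2) ✓
  (0,3) → (φ(0),φ(3)) = (1,5) ∈ E(G2) ✓
  (0,5) → (φ(0),φ(5)) = (4,5) ∈ E(G2) ✓
  (1,5) → (φ(1),φ(5)) = (0,4) ∈ E(G2) ✓
  (2,5) → (φ(2),φ(5)) = (3,4) ∈ E(G2) ✓
  (3,5) → (φ(3),φ(5)) = (1,4) ∈ E(G2) ✓
All 7 edges of G1 map to edges of G2, and |E(G1)| = |E(G2)| = 7, so φ is a bijection on edges as well as vertices. Hence G1 ≅ G2.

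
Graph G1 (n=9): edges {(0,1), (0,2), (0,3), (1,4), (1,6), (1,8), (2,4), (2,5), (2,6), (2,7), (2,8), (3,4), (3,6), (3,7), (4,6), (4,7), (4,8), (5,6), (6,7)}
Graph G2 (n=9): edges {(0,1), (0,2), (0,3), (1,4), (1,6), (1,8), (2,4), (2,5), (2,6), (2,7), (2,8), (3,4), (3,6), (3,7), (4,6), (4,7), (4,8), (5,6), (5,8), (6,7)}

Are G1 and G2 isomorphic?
No, not isomorphic

The graphs are NOT isomorphic.

Counting edges: G1 has 19 edge(s); G2 has 20 edge(s).
Edge count is an isomorphism invariant (a bijection on vertices induces a bijection on edges), so differing edge counts rule out isomorphism.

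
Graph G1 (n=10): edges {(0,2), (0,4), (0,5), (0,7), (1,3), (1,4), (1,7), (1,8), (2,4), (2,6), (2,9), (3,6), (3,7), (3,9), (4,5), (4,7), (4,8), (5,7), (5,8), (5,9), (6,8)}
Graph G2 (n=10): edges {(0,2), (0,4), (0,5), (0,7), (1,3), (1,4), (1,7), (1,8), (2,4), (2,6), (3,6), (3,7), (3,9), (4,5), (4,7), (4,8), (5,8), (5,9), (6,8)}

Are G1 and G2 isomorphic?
No, not isomorphic

The graphs are NOT isomorphic.

Counting edges: G1 has 21 edge(s); G2 has 19 edge(s).
Edge count is an isomorphism invariant (a bijection on vertices induces a bijection on edges), so differing edge counts rule out isomorphism.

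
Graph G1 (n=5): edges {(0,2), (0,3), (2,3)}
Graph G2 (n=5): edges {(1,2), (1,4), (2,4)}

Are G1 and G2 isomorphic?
Yes, isomorphic

The graphs are isomorphic.
One valid mapping φ: V(G1) → V(G2): 0→1, 1→0, 2→2, 3→4, 4→3

Verify φ preserves adjacency — for each edge of G1, its image is an edge of G2:
  (0,2) → (φ(0),φ(2)) = (1,2) ∈ E(G2) ✓
  (0,3) → (φ(0),φ(3)) = (1,4) ∈ E(G2) ✓
  (2,3) → (φ(2),φ(3)) = (2,4) ∈ E(G2) ✓
All 3 edges of G1 map to edges of G2, and |E(G1)| = |E(G2)| = 3, so φ is a bijection on edges as well as vertices. Hence G1 ≅ G2.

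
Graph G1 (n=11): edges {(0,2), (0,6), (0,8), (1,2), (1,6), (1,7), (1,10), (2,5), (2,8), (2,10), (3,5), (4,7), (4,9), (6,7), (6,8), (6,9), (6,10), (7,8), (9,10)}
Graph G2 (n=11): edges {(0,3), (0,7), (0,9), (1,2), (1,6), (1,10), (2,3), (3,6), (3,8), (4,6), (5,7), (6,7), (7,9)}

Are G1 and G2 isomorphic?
No, not isomorphic

The graphs are NOT isomorphic.

Counting triangles (3-cliques): G1 has 7, G2 has 1.
Triangle count is an isomorphism invariant, so differing triangle counts rule out isomorphism.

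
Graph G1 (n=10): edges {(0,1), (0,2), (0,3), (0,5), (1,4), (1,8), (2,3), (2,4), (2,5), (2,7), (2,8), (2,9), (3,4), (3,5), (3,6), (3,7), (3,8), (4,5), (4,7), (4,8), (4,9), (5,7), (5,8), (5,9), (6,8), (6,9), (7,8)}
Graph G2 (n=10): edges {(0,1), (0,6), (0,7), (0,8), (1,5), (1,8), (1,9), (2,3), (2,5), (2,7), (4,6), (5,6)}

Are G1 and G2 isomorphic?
No, not isomorphic

The graphs are NOT isomorphic.

Degrees in G1: deg(0)=4, deg(1)=3, deg(2)=7, deg(3)=7, deg(4)=7, deg(5)=7, deg(6)=3, deg(7)=5, deg(8)=7, deg(9)=4.
Sorted degree sequence of G1: [7, 7, 7, 7, 7, 5, 4, 4, 3, 3].
Degrees in G2: deg(0)=4, deg(1)=4, deg(2)=3, deg(3)=1, deg(4)=1, deg(5)=3, deg(6)=3, deg(7)=2, deg(8)=2, deg(9)=1.
Sorted degree sequence of G2: [4, 4, 3, 3, 3, 2, 2, 1, 1, 1].
The (sorted) degree sequence is an isomorphism invariant, so since G1 and G2 have different degree sequences they cannot be isomorphic.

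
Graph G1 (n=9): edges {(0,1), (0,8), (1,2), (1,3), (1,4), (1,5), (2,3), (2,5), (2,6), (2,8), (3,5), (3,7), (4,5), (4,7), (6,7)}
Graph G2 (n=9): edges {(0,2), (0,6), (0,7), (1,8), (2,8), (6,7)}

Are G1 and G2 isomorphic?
No, not isomorphic

The graphs are NOT isomorphic.

Connected components of G1: 1 component(s) with vertex sets [[0, 1, 2, 3, 4, 5, 6, 7, 8]], sizes [9].
Connected components of G2: 4 component(s) with vertex sets [[3], [4], [5], [0, 1, 2, 6, 7, 8]], sizes [1, 1, 1, 6].
The number of connected components (and the multiset of component sizes) is an isomorphism invariant — an isomorphism maps each component of G1 bijectively onto a component of G2. Since G1 has 1 component(s) and G2 has 4, they cannot be isomorphic.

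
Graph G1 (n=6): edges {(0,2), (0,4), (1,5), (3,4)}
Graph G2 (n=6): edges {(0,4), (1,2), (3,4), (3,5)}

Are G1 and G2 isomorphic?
Yes, isomorphic

The graphs are isomorphic.
One valid mapping φ: V(G1) → V(G2): 0→3, 1→2, 2→5, 3→0, 4→4, 5→1

Verify φ preserves adjacency — for each edge of G1, its image is an edge of G2:
  (0,2) → (φ(0),φ(2)) = (3,5) ∈ E(G2) ✓
  (0,4) → (φ(0),φ(4)) = (3,4) ∈ E(G2) ✓
  (1,5) → (φ(1),φ(5)) = (1,2) ∈ E(G2) ✓
  (3,4) → (φ(3),φ(4)) = (0,4) ∈ E(G2) ✓
All 4 edges of G1 map to edges of G2, and |E(G1)| = |E(G2)| = 4, so φ is a bijection on edges as well as vertices. Hence G1 ≅ G2.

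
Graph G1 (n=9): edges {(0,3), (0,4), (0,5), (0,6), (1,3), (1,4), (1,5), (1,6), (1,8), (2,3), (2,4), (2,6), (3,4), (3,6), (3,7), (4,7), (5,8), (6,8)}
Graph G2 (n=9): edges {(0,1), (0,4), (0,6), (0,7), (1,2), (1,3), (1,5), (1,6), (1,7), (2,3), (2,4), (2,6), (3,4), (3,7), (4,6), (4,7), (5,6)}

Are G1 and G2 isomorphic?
No, not isomorphic

The graphs are NOT isomorphic.

Connected components of G1: 1 component(s) with vertex sets [[0, 1, 2, 3, 4, 5, 6, 7, 8]], sizes [9].
Connected components of G2: 2 component(s) with vertex sets [[8], [0, 1, 2, 3, 4, 5, 6, 7]], sizes [1, 8].
The number of connected components (and the multiset of component sizes) is an isomorphism invariant — an isomorphism maps each component of G1 bijectively onto a component of G2. Since G1 has 1 component(s) and G2 has 2, they cannot be isomorphic.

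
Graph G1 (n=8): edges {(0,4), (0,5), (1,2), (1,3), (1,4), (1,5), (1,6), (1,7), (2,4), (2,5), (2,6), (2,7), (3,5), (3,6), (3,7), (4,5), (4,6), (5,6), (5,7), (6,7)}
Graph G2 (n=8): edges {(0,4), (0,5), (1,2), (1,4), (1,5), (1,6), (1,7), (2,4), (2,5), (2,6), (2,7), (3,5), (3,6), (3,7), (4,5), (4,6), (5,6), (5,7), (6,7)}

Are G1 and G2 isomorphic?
No, not isomorphic

The graphs are NOT isomorphic.

Counting edges: G1 has 20 edge(s); G2 has 19 edge(s).
Edge count is an isomorphism invariant (a bijection on vertices induces a bijection on edges), so differing edge counts rule out isomorphism.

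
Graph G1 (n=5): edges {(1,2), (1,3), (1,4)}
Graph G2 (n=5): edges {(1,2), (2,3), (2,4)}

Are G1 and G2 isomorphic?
Yes, isomorphic

The graphs are isomorphic.
One valid mapping φ: V(G1) → V(G2): 0→0, 1→2, 2→4, 3→3, 4→1

Verify φ preserves adjacency — for each edge of G1, its image is an edge of G2:
  (1,2) → (φ(1),φ(2)) = (2,4) ∈ E(G2) ✓
  (1,3) → (φ(1),φ(3)) = (2,3) ∈ E(G2) ✓
  (1,4) → (φ(1),φ(4)) = (1,2) ∈ E(G2) ✓
All 3 edges of G1 map to edges of G2, and |E(G1)| = |E(G2)| = 3, so φ is a bijection on edges as well as vertices. Hence G1 ≅ G2.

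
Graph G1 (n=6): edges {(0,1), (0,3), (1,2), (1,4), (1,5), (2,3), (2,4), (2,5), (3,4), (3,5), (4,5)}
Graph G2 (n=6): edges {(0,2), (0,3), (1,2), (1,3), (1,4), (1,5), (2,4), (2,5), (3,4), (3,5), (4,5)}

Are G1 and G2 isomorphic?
Yes, isomorphic

The graphs are isomorphic.
One valid mapping φ: V(G1) → V(G2): 0→0, 1→2, 2→4, 3→3, 4→1, 5→5

Verify φ preserves adjacency — for each edge of G1, its image is an edge of G2:
  (0,1) → (φ(0),φ(1)) = (0,2) ∈ E(G2) ✓
  (0,3) → (φ(0),φ(3)) = (0,3) ∈ E(G2) ✓
  (1,2) → (φ(1),φ(2)) = (2,4) ∈ E(G2) ✓
  (1,4) → (φ(1),φ(4)) = (1,2) ∈ E(G2) ✓
  (1,5) → (φ(1),φ(5)) = (2,5) ∈ E(G2) ✓
  (2,3) → (φ(2),φ(3)) = (3,4) ∈ E(G2) ✓
  (2,4) → (φ(2),φ(4)) = (1,4) ∈ E(G2) ✓
  (2,5) → (φ(2),φ(5)) = (4,5) ∈ E(G2) ✓
  (3,4) → (φ(3),φ(4)) = (1,3) ∈ E(G2) ✓
  (3,5) → (φ(3),φ(5)) = (3,5) ∈ E(G2) ✓
  (4,5) → (φ(4),φ(5)) = (1,5) ∈ E(G2) ✓
All 11 edges of G1 map to edges of G2, and |E(G1)| = |E(G2)| = 11, so φ is a bijection on edges as well as vertices. Hence G1 ≅ G2.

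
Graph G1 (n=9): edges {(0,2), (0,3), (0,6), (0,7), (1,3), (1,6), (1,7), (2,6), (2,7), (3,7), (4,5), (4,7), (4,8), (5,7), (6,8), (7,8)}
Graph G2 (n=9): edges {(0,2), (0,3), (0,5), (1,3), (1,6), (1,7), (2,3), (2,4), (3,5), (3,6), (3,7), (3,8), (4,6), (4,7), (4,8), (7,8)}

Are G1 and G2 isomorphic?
Yes, isomorphic

The graphs are isomorphic.
One valid mapping φ: V(G1) → V(G2): 0→7, 1→6, 2→8, 3→1, 4→0, 5→5, 6→4, 7→3, 8→2

Verify φ preserves adjacency — for each edge of G1, its image is an edge of G2:
  (0,2) → (φ(0),φ(2)) = (7,8) ∈ E(G2) ✓
  (0,3) → (φ(0),φ(3)) = (1,7) ∈ E(G2) ✓
  (0,6) → (φ(0),φ(6)) = (4,7) ∈ E(G2) ✓
  (0,7) → (φ(0),φ(7)) = (3,7) ∈ E(G2) ✓
  (1,3) → (φ(1),φ(3)) = (1,6) ∈ E(G2) ✓
  (1,6) → (φ(1),φ(6)) = (4,6) ∈ E(G2) ✓
  (1,7) → (φ(1),φ(7)) = (3,6) ∈ E(G2) ✓
  (2,6) → (φ(2),φ(6)) = (4,8) ∈ E(G2) ✓
  (2,7) → (φ(2),φ(7)) = (3,8) ∈ E(G2) ✓
  (3,7) → (φ(3),φ(7)) = (1,3) ∈ E(G2) ✓
  (4,5) → (φ(4),φ(5)) = (0,5) ∈ E(G2) ✓
  (4,7) → (φ(4),φ(7)) = (0,3) ∈ E(G2) ✓
  (4,8) → (φ(4),φ(8)) = (0,2) ∈ E(G2) ✓
  (5,7) → (φ(5),φ(7)) = (3,5) ∈ E(G2) ✓
  (6,8) → (φ(6),φ(8)) = (2,4) ∈ E(G2) ✓
  (7,8) → (φ(7),φ(8)) = (2,3) ∈ E(G2) ✓
All 16 edges of G1 map to edges of G2, and |E(G1)| = |E(G2)| = 16, so φ is a bijection on edges as well as vertices. Hence G1 ≅ G2.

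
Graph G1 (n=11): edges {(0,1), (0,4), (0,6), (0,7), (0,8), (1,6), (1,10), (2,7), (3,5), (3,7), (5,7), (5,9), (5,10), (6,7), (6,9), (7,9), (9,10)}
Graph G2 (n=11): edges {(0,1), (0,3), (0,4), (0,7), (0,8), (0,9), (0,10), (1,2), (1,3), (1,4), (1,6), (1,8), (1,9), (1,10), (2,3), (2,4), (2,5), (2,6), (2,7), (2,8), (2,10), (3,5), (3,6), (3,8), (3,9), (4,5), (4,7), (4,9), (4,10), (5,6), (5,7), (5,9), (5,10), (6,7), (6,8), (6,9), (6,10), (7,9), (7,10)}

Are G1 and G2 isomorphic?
No, not isomorphic

The graphs are NOT isomorphic.

Degrees in G1: deg(0)=5, deg(1)=3, deg(2)=1, deg(3)=2, deg(4)=1, deg(5)=4, deg(6)=4, deg(7)=6, deg(8)=1, deg(9)=4, deg(10)=3.
Sorted degree sequence of G1: [6, 5, 4, 4, 4, 3, 3, 2, 1, 1, 1].
Degrees in G2: deg(0)=7, deg(1)=8, deg(2)=8, deg(3)=7, deg(4)=7, deg(5)=7, deg(6)=8, deg(7)=7, deg(8)=5, deg(9)=7, deg(10)=7.
Sorted degree sequence of G2: [8, 8, 8, 7, 7, 7, 7, 7, 7, 7, 5].
The (sorted) degree sequence is an isomorphism invariant, so since G1 and G2 have different degree sequences they cannot be isomorphic.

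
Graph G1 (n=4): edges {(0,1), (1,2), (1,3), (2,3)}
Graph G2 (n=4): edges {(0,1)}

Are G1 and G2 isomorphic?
No, not isomorphic

The graphs are NOT isomorphic.

Counting triangles (3-cliques): G1 has 1, G2 has 0.
Triangle count is an isomorphism invariant, so differing triangle counts rule out isomorphism.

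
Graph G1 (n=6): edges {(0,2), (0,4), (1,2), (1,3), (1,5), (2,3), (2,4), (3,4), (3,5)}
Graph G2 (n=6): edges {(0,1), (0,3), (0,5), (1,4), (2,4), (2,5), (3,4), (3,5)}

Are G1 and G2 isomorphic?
No, not isomorphic

The graphs are NOT isomorphic.

Counting triangles (3-cliques): G1 has 4, G2 has 1.
Triangle count is an isomorphism invariant, so differing triangle counts rule out isomorphism.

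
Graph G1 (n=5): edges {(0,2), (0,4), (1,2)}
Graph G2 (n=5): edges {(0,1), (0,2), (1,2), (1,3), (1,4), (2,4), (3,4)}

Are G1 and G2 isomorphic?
No, not isomorphic

The graphs are NOT isomorphic.

Degrees in G1: deg(0)=2, deg(1)=1, deg(2)=2, deg(3)=0, deg(4)=1.
Sorted degree sequence of G1: [2, 2, 1, 1, 0].
Degrees in G2: deg(0)=2, deg(1)=4, deg(2)=3, deg(3)=2, deg(4)=3.
Sorted degree sequence of G2: [4, 3, 3, 2, 2].
The (sorted) degree sequence is an isomorphism invariant, so since G1 and G2 have different degree sequences they cannot be isomorphic.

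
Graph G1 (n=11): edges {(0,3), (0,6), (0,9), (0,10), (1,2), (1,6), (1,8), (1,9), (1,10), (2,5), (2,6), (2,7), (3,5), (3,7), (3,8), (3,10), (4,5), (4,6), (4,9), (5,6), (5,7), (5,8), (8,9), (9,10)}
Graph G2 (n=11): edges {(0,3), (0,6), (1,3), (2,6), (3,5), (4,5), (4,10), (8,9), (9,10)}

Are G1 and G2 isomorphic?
No, not isomorphic

The graphs are NOT isomorphic.

Degrees in G1: deg(0)=4, deg(1)=5, deg(2)=4, deg(3)=5, deg(4)=3, deg(5)=6, deg(6)=5, deg(7)=3, deg(8)=4, deg(9)=5, deg(10)=4.
Sorted degree sequence of G1: [6, 5, 5, 5, 5, 4, 4, 4, 4, 3, 3].
Degrees in G2: deg(0)=2, deg(1)=1, deg(2)=1, deg(3)=3, deg(4)=2, deg(5)=2, deg(6)=2, deg(7)=0, deg(8)=1, deg(9)=2, deg(10)=2.
Sorted degree sequence of G2: [3, 2, 2, 2, 2, 2, 2, 1, 1, 1, 0].
The (sorted) degree sequence is an isomorphism invariant, so since G1 and G2 have different degree sequences they cannot be isomorphic.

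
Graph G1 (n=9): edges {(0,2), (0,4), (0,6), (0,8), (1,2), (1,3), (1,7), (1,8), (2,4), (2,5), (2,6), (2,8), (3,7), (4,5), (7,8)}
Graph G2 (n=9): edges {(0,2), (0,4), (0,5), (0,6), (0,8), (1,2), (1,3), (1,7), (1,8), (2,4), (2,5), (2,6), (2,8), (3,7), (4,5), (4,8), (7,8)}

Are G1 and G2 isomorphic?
No, not isomorphic

The graphs are NOT isomorphic.

Counting edges: G1 has 15 edge(s); G2 has 17 edge(s).
Edge count is an isomorphism invariant (a bijection on vertices induces a bijection on edges), so differing edge counts rule out isomorphism.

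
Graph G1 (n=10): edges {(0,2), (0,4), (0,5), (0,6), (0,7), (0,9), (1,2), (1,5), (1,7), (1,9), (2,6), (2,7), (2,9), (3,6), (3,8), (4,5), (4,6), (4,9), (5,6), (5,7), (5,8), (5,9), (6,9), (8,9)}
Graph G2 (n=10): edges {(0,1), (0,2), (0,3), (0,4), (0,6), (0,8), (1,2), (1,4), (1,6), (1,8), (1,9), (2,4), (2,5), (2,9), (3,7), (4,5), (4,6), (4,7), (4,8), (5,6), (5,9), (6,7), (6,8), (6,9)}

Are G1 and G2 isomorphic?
Yes, isomorphic

The graphs are isomorphic.
One valid mapping φ: V(G1) → V(G2): 0→1, 1→5, 2→2, 3→3, 4→8, 5→6, 6→0, 7→9, 8→7, 9→4

Verify φ preserves adjacency — for each edge of G1, its image is an edge of G2:
  (0,2) → (φ(0),φ(2)) = (1,2) ∈ E(G2) ✓
  (0,4) → (φ(0),φ(4)) = (1,8) ∈ E(G2) ✓
  (0,5) → (φ(0),φ(5)) = (1,6) ∈ E(G2) ✓
  (0,6) → (φ(0),φ(6)) = (0,1) ∈ E(G2) ✓
  (0,7) → (φ(0),φ(7)) = (1,9) ∈ E(G2) ✓
  (0,9) → (φ(0),φ(9)) = (1,4) ∈ E(G2) ✓
  (1,2) → (φ(1),φ(2)) = (2,5) ∈ E(G2) ✓
  (1,5) → (φ(1),φ(5)) = (5,6) ∈ E(G2) ✓
  (1,7) → (φ(1),φ(7)) = (5,9) ∈ E(G2) ✓
  (1,9) → (φ(1),φ(9)) = (4,5) ∈ E(G2) ✓
  (2,6) → (φ(2),φ(6)) = (0,2) ∈ E(G2) ✓
  (2,7) → (φ(2),φ(7)) = (2,9) ∈ E(G2) ✓
  (2,9) → (φ(2),φ(9)) = (2,4) ∈ E(G2) ✓
  (3,6) → (φ(3),φ(6)) = (0,3) ∈ E(G2) ✓
  (3,8) → (φ(3),φ(8)) = (3,7) ∈ E(G2) ✓
  (4,5) → (φ(4),φ(5)) = (6,8) ∈ E(G2) ✓
  (4,6) → (φ(4),φ(6)) = (0,8) ∈ E(G2) ✓
  (4,9) → (φ(4),φ(9)) = (4,8) ∈ E(G2) ✓
  (5,6) → (φ(5),φ(6)) = (0,6) ∈ E(G2) ✓
  (5,7) → (φ(5),φ(7)) = (6,9) ∈ E(G2) ✓
  (5,8) → (φ(5),φ(8)) = (6,7) ∈ E(G2) ✓
  (5,9) → (φ(5),φ(9)) = (4,6) ∈ E(G2) ✓
  (6,9) → (φ(6),φ(9)) = (0,4) ∈ E(G2) ✓
  (8,9) → (φ(8),φ(9)) = (4,7) ∈ E(G2) ✓
All 24 edges of G1 map to edges of G2, and |E(G1)| = |E(G2)| = 24, so φ is a bijection on edges as well as vertices. Hence G1 ≅ G2.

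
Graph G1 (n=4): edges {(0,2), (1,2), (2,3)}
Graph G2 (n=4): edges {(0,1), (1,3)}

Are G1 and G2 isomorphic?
No, not isomorphic

The graphs are NOT isomorphic.

Connected components of G1: 1 component(s) with vertex sets [[0, 1, 2, 3]], sizes [4].
Connected components of G2: 2 component(s) with vertex sets [[2], [0, 1, 3]], sizes [1, 3].
The number of connected components (and the multiset of component sizes) is an isomorphism invariant — an isomorphism maps each component of G1 bijectively onto a component of G2. Since G1 has 1 component(s) and G2 has 2, they cannot be isomorphic.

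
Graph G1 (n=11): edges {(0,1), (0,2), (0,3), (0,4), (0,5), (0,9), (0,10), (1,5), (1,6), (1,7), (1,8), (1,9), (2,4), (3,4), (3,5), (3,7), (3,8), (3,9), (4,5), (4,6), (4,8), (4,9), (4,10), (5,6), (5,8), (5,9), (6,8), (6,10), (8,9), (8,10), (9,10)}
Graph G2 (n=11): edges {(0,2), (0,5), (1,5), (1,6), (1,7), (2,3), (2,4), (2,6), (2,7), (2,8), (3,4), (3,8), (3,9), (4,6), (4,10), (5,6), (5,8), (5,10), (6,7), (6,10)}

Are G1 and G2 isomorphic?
No, not isomorphic

The graphs are NOT isomorphic.

Degrees in G1: deg(0)=7, deg(1)=6, deg(2)=2, deg(3)=6, deg(4)=8, deg(5)=7, deg(6)=5, deg(7)=2, deg(8)=7, deg(9)=7, deg(10)=5.
Sorted degree sequence of G1: [8, 7, 7, 7, 7, 6, 6, 5, 5, 2, 2].
Degrees in G2: deg(0)=2, deg(1)=3, deg(2)=6, deg(3)=4, deg(4)=4, deg(5)=5, deg(6)=6, deg(7)=3, deg(8)=3, deg(9)=1, deg(10)=3.
Sorted degree sequence of G2: [6, 6, 5, 4, 4, 3, 3, 3, 3, 2, 1].
The (sorted) degree sequence is an isomorphism invariant, so since G1 and G2 have different degree sequences they cannot be isomorphic.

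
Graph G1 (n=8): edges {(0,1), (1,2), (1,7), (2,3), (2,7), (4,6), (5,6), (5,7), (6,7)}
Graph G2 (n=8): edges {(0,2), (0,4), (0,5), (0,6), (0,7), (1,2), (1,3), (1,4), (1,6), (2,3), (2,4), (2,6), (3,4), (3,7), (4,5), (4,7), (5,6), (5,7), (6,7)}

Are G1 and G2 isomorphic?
No, not isomorphic

The graphs are NOT isomorphic.

Counting triangles (3-cliques): G1 has 2, G2 has 15.
Triangle count is an isomorphism invariant, so differing triangle counts rule out isomorphism.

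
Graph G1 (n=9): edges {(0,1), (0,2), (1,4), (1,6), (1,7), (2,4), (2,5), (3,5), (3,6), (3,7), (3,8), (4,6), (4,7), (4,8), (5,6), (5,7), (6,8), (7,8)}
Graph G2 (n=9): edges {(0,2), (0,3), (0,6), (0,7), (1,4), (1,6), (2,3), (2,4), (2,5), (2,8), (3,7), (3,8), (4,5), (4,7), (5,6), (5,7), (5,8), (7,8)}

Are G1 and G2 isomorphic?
Yes, isomorphic

The graphs are isomorphic.
One valid mapping φ: V(G1) → V(G2): 0→1, 1→4, 2→6, 3→3, 4→5, 5→0, 6→7, 7→2, 8→8

Verify φ preserves adjacency — for each edge of G1, its image is an edge of G2:
  (0,1) → (φ(0),φ(1)) = (1,4) ∈ E(G2) ✓
  (0,2) → (φ(0),φ(2)) = (1,6) ∈ E(G2) ✓
  (1,4) → (φ(1),φ(4)) = (4,5) ∈ E(G2) ✓
  (1,6) → (φ(1),φ(6)) = (4,7) ∈ E(G2) ✓
  (1,7) → (φ(1),φ(7)) = (2,4) ∈ E(G2) ✓
  (2,4) → (φ(2),φ(4)) = (5,6) ∈ E(G2) ✓
  (2,5) → (φ(2),φ(5)) = (0,6) ∈ E(G2) ✓
  (3,5) → (φ(3),φ(5)) = (0,3) ∈ E(G2) ✓
  (3,6) → (φ(3),φ(6)) = (3,7) ∈ E(G2) ✓
  (3,7) → (φ(3),φ(7)) = (2,3) ∈ E(G2) ✓
  (3,8) → (φ(3),φ(8)) = (3,8) ∈ E(G2) ✓
  (4,6) → (φ(4),φ(6)) = (5,7) ∈ E(G2) ✓
  (4,7) → (φ(4),φ(7)) = (2,5) ∈ E(G2) ✓
  (4,8) → (φ(4),φ(8)) = (5,8) ∈ E(G2) ✓
  (5,6) → (φ(5),φ(6)) = (0,7) ∈ E(G2) ✓
  (5,7) → (φ(5),φ(7)) = (0,2) ∈ E(G2) ✓
  (6,8) → (φ(6),φ(8)) = (7,8) ∈ E(G2) ✓
  (7,8) → (φ(7),φ(8)) = (2,8) ∈ E(G2) ✓
All 18 edges of G1 map to edges of G2, and |E(G1)| = |E(G2)| = 18, so φ is a bijection on edges as well as vertices. Hence G1 ≅ G2.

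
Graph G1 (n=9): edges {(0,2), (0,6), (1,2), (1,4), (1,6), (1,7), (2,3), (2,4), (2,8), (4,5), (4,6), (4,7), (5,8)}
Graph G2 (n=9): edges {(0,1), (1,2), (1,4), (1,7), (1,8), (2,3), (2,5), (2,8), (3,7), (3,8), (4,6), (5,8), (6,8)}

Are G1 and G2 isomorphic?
Yes, isomorphic

The graphs are isomorphic.
One valid mapping φ: V(G1) → V(G2): 0→7, 1→2, 2→1, 3→0, 4→8, 5→6, 6→3, 7→5, 8→4

Verify φ preserves adjacency — for each edge of G1, its image is an edge of G2:
  (0,2) → (φ(0),φ(2)) = (1,7) ∈ E(G2) ✓
  (0,6) → (φ(0),φ(6)) = (3,7) ∈ E(G2) ✓
  (1,2) → (φ(1),φ(2)) = (1,2) ∈ E(G2) ✓
  (1,4) → (φ(1),φ(4)) = (2,8) ∈ E(G2) ✓
  (1,6) → (φ(1),φ(6)) = (2,3) ∈ E(G2) ✓
  (1,7) → (φ(1),φ(7)) = (2,5) ∈ E(G2) ✓
  (2,3) → (φ(2),φ(3)) = (0,1) ∈ E(G2) ✓
  (2,4) → (φ(2),φ(4)) = (1,8) ∈ E(G2) ✓
  (2,8) → (φ(2),φ(8)) = (1,4) ∈ E(G2) ✓
  (4,5) → (φ(4),φ(5)) = (6,8) ∈ E(G2) ✓
  (4,6) → (φ(4),φ(6)) = (3,8) ∈ E(G2) ✓
  (4,7) → (φ(4),φ(7)) = (5,8) ∈ E(G2) ✓
  (5,8) → (φ(5),φ(8)) = (4,6) ∈ E(G2) ✓
All 13 edges of G1 map to edges of G2, and |E(G1)| = |E(G2)| = 13, so φ is a bijection on edges as well as vertices. Hence G1 ≅ G2.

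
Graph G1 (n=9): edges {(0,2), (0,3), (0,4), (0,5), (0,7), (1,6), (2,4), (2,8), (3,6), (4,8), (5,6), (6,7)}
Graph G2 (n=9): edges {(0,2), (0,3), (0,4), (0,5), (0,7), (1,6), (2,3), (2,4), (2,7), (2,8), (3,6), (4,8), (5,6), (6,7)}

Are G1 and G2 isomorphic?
No, not isomorphic

The graphs are NOT isomorphic.

Counting edges: G1 has 12 edge(s); G2 has 14 edge(s).
Edge count is an isomorphism invariant (a bijection on vertices induces a bijection on edges), so differing edge counts rule out isomorphism.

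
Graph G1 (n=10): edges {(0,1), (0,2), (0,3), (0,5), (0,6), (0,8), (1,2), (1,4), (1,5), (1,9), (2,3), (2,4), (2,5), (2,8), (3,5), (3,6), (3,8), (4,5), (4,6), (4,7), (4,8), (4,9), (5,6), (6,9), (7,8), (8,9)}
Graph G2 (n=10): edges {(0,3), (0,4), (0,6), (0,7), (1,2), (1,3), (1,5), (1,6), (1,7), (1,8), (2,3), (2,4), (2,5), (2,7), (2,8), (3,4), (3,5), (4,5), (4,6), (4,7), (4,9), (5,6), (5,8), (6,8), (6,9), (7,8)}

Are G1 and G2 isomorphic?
Yes, isomorphic

The graphs are isomorphic.
One valid mapping φ: V(G1) → V(G2): 0→1, 1→3, 2→5, 3→8, 4→4, 5→2, 6→7, 7→9, 8→6, 9→0

Verify φ preserves adjacency — for each edge of G1, its image is an edge of G2:
  (0,1) → (φ(0),φ(1)) = (1,3) ∈ E(G2) ✓
  (0,2) → (φ(0),φ(2)) = (1,5) ∈ E(G2) ✓
  (0,3) → (φ(0),φ(3)) = (1,8) ∈ E(G2) ✓
  (0,5) → (φ(0),φ(5)) = (1,2) ∈ E(G2) ✓
  (0,6) → (φ(0),φ(6)) = (1,7) ∈ E(G2) ✓
  (0,8) → (φ(0),φ(8)) = (1,6) ∈ E(G2) ✓
  (1,2) → (φ(1),φ(2)) = (3,5) ∈ E(G2) ✓
  (1,4) → (φ(1),φ(4)) = (3,4) ∈ E(G2) ✓
  (1,5) → (φ(1),φ(5)) = (2,3) ∈ E(G2) ✓
  (1,9) → (φ(1),φ(9)) = (0,3) ∈ E(G2) ✓
  (2,3) → (φ(2),φ(3)) = (5,8) ∈ E(G2) ✓
  (2,4) → (φ(2),φ(4)) = (4,5) ∈ E(G2) ✓
  (2,5) → (φ(2),φ(5)) = (2,5) ∈ E(G2) ✓
  (2,8) → (φ(2),φ(8)) = (5,6) ∈ E(G2) ✓
  (3,5) → (φ(3),φ(5)) = (2,8) ∈ E(G2) ✓
  (3,6) → (φ(3),φ(6)) = (7,8) ∈ E(G2) ✓
  (3,8) → (φ(3),φ(8)) = (6,8) ∈ E(G2) ✓
  (4,5) → (φ(4),φ(5)) = (2,4) ∈ E(G2) ✓
  (4,6) → (φ(4),φ(6)) = (4,7) ∈ E(G2) ✓
  (4,7) → (φ(4),φ(7)) = (4,9) ∈ E(G2) ✓
  (4,8) → (φ(4),φ(8)) = (4,6) ∈ E(G2) ✓
  (4,9) → (φ(4),φ(9)) = (0,4) ∈ E(G2) ✓
  (5,6) → (φ(5),φ(6)) = (2,7) ∈ E(G2) ✓
  (6,9) → (φ(6),φ(9)) = (0,7) ∈ E(G2) ✓
  (7,8) → (φ(7),φ(8)) = (6,9) ∈ E(G2) ✓
  (8,9) → (φ(8),φ(9)) = (0,6) ∈ E(G2) ✓
All 26 edges of G1 map to edges of G2, and |E(G1)| = |E(G2)| = 26, so φ is a bijection on edges as well as vertices. Hence G1 ≅ G2.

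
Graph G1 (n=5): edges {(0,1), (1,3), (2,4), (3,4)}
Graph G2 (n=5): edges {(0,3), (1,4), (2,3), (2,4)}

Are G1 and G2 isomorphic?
Yes, isomorphic

The graphs are isomorphic.
One valid mapping φ: V(G1) → V(G2): 0→1, 1→4, 2→0, 3→2, 4→3

Verify φ preserves adjacency — for each edge of G1, its image is an edge of G2:
  (0,1) → (φ(0),φ(1)) = (1,4) ∈ E(G2) ✓
  (1,3) → (φ(1),φ(3)) = (2,4) ∈ E(G2) ✓
  (2,4) → (φ(2),φ(4)) = (0,3) ∈ E(G2) ✓
  (3,4) → (φ(3),φ(4)) = (2,3) ∈ E(G2) ✓
All 4 edges of G1 map to edges of G2, and |E(G1)| = |E(G2)| = 4, so φ is a bijection on edges as well as vertices. Hence G1 ≅ G2.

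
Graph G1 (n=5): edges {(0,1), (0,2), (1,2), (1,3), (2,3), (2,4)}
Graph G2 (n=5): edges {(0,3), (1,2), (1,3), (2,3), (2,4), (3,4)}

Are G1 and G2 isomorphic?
Yes, isomorphic

The graphs are isomorphic.
One valid mapping φ: V(G1) → V(G2): 0→4, 1→2, 2→3, 3→1, 4→0

Verify φ preserves adjacency — for each edge of G1, its image is an edge of G2:
  (0,1) → (φ(0),φ(1)) = (2,4) ∈ E(G2) ✓
  (0,2) → (φ(0),φ(2)) = (3,4) ∈ E(G2) ✓
  (1,2) → (φ(1),φ(2)) = (2,3) ∈ E(G2) ✓
  (1,3) → (φ(1),φ(3)) = (1,2) ∈ E(G2) ✓
  (2,3) → (φ(2),φ(3)) = (1,3) ∈ E(G2) ✓
  (2,4) → (φ(2),φ(4)) = (0,3) ∈ E(G2) ✓
All 6 edges of G1 map to edges of G2, and |E(G1)| = |E(G2)| = 6, so φ is a bijection on edges as well as vertices. Hence G1 ≅ G2.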